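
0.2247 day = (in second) 1.941e+04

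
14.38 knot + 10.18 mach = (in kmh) 1.251e+04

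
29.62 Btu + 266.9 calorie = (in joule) 3.237e+04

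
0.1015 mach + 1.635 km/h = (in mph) 78.33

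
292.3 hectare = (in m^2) 2.923e+06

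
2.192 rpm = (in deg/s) 13.15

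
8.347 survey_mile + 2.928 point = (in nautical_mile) 7.253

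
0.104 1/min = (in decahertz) 0.0001733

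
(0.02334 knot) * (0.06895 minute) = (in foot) 0.163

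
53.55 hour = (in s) 1.928e+05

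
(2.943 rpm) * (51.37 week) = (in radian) 9.575e+06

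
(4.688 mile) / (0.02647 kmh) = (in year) 0.03254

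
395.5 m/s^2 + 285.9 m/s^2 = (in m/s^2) 681.4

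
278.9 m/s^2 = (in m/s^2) 278.9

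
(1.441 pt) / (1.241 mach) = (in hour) 3.342e-10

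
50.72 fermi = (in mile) 3.152e-17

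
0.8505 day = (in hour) 20.41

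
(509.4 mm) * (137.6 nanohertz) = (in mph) 1.568e-07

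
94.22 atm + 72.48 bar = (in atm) 165.8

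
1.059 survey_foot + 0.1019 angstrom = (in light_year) 3.412e-17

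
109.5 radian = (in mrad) 1.095e+05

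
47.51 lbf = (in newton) 211.3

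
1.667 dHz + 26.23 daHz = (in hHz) 2.625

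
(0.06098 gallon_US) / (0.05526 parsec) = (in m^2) 1.354e-19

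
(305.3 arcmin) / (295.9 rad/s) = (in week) 4.962e-10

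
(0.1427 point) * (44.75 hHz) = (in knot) 0.4379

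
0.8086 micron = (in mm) 0.0008086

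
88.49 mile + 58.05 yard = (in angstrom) 1.425e+15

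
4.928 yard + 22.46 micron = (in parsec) 1.46e-16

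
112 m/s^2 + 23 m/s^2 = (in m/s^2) 135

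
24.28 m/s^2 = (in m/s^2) 24.28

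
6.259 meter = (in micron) 6.259e+06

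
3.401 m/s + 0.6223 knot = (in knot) 7.233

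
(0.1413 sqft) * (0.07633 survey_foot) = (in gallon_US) 0.08068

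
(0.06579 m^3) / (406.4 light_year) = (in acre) 4.228e-24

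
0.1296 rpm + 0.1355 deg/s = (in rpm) 0.1522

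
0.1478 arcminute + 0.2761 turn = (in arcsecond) 3.578e+05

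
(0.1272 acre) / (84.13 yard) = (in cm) 669.1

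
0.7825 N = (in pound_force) 0.1759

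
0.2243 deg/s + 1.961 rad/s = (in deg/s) 112.6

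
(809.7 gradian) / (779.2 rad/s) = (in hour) 4.534e-06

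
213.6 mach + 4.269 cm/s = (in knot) 1.414e+05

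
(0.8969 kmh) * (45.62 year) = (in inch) 1.411e+10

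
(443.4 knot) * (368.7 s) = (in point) 2.384e+08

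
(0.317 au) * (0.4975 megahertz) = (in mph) 5.278e+16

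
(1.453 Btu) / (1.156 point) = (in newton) 3.759e+06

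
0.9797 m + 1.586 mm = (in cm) 98.13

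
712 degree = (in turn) 1.978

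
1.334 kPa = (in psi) 0.1935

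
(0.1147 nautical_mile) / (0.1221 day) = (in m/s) 0.02014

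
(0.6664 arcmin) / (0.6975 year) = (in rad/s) 8.813e-12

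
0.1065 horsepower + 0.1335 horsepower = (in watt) 179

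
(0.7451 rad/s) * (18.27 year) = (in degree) 2.46e+10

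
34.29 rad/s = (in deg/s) 1965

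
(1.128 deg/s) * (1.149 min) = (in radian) 1.357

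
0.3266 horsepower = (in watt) 243.5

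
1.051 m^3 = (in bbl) 6.611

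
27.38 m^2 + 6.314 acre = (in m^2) 2.558e+04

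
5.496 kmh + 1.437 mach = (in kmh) 1767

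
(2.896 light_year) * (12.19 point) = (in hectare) 1.178e+10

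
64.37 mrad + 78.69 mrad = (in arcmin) 491.8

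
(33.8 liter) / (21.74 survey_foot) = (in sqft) 0.0549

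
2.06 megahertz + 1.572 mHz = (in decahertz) 2.06e+05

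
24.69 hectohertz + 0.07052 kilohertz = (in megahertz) 0.00254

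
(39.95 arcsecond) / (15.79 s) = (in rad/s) 1.227e-05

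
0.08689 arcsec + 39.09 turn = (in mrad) 2.456e+05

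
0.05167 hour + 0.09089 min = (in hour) 0.05318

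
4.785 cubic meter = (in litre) 4785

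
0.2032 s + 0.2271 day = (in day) 0.2271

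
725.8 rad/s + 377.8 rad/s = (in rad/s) 1104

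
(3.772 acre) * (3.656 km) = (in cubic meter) 5.581e+07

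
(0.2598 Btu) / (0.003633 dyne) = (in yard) 8.251e+09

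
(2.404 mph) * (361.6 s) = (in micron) 3.886e+08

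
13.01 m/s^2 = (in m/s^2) 13.01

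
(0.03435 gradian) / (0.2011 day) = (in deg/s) 1.779e-06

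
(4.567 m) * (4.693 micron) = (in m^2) 2.143e-05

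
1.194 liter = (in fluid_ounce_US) 40.37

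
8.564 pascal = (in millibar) 0.08564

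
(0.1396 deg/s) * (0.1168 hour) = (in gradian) 65.22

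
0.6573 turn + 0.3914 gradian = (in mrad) 4136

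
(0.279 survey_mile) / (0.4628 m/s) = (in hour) 0.2695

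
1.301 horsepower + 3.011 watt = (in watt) 973.2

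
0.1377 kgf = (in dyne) 1.35e+05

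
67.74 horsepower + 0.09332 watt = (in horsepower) 67.74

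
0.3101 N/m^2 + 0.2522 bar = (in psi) 3.658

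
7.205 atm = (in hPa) 7300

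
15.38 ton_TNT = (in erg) 6.435e+17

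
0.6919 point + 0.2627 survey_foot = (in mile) 4.991e-05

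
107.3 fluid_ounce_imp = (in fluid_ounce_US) 103.1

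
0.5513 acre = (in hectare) 0.2231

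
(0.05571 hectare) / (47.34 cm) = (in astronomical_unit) 7.866e-09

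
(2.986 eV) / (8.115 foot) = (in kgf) 1.972e-20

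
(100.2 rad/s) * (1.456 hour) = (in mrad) 5.252e+08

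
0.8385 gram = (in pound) 0.001849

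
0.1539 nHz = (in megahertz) 1.539e-16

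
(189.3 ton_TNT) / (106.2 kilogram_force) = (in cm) 7.605e+10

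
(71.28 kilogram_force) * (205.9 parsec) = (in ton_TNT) 1.061e+12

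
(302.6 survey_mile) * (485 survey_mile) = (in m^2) 3.801e+11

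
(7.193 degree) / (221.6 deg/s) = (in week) 5.367e-08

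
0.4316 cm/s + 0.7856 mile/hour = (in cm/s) 35.55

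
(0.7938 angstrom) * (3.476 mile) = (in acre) 1.097e-10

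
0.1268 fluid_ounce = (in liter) 0.00375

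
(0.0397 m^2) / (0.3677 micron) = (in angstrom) 1.08e+15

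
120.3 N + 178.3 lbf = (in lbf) 205.3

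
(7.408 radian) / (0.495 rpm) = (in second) 142.9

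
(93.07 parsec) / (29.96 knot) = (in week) 3.081e+11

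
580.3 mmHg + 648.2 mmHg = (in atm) 1.616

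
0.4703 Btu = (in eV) 3.097e+21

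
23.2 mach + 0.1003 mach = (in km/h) 2.856e+04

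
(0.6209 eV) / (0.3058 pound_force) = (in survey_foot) 2.399e-19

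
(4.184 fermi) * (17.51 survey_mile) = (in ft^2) 1.269e-09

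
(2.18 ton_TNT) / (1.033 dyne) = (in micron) 8.83e+20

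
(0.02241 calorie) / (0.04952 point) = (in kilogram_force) 547.3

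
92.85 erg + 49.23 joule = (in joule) 49.23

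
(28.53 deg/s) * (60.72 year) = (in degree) 5.463e+10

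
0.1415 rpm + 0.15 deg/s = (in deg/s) 0.999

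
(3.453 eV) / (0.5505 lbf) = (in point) 6.404e-16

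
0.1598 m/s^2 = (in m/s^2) 0.1598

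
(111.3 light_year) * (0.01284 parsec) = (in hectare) 4.172e+28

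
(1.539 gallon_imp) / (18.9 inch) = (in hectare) 1.457e-06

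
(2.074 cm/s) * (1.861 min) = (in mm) 2316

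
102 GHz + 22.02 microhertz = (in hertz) 1.02e+11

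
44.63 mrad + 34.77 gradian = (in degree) 33.85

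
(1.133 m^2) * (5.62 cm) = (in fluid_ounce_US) 2153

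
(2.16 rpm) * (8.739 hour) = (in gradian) 4.53e+05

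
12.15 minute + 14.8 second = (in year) 2.359e-05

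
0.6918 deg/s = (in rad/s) 0.01207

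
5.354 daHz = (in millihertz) 5.354e+04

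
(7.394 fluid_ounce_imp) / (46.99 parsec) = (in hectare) 1.449e-26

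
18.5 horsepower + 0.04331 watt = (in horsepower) 18.5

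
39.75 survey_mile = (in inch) 2.519e+06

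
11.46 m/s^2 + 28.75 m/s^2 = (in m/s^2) 40.21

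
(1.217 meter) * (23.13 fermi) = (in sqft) 3.03e-13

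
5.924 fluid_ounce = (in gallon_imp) 0.03854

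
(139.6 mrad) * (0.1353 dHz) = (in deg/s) 0.1082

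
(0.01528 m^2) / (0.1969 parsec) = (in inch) 9.901e-17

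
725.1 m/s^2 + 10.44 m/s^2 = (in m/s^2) 735.5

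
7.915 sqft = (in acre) 0.0001817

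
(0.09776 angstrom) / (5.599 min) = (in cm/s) 2.91e-12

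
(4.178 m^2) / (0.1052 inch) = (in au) 1.045e-08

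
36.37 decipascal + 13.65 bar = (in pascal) 1.365e+06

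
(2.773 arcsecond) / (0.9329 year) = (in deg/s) 2.618e-11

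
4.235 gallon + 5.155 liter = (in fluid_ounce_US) 716.4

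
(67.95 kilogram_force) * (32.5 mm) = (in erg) 2.166e+08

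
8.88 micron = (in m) 8.88e-06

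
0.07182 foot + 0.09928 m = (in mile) 7.529e-05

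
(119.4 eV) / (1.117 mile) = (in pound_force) 2.392e-21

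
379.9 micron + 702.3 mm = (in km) 0.0007027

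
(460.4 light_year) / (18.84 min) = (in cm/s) 3.853e+17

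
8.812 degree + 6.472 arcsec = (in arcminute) 528.8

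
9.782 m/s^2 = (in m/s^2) 9.782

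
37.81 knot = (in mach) 0.05713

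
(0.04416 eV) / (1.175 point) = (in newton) 1.707e-17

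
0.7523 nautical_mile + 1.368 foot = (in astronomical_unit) 9.316e-09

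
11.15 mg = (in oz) 0.0003933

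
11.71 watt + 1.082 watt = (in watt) 12.79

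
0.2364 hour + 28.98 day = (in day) 28.99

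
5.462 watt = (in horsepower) 0.007325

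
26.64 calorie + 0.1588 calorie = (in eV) 6.998e+20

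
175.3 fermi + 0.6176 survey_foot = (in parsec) 6.101e-18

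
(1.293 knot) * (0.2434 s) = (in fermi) 1.619e+14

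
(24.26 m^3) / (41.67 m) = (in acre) 0.0001439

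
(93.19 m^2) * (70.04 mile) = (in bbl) 6.607e+07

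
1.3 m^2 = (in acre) 0.0003212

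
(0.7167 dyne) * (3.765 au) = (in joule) 4.037e+06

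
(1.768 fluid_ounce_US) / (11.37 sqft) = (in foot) 0.0001624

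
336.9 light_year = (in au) 2.131e+07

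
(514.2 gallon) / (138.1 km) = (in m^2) 1.409e-05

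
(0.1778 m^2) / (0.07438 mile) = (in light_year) 1.57e-19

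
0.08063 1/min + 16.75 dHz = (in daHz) 0.1676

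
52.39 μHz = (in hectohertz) 5.239e-07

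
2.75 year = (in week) 143.4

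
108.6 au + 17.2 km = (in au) 108.6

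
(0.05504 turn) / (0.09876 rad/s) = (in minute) 0.05836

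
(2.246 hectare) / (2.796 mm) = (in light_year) 8.491e-10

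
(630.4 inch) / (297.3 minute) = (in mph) 0.002008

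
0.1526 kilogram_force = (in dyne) 1.496e+05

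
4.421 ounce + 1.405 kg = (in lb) 3.374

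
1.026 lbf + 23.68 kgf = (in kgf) 24.15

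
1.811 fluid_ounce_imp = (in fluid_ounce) 1.74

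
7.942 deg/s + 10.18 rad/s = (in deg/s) 591.2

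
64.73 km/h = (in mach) 0.05281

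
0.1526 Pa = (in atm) 1.506e-06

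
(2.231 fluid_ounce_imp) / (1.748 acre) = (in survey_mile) 5.568e-12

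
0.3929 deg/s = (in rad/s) 0.006857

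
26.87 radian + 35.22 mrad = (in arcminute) 9.249e+04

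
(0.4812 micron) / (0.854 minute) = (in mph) 2.101e-08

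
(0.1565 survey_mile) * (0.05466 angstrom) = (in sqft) 1.482e-08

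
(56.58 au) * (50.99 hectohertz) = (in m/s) 4.316e+16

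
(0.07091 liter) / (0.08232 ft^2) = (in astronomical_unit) 6.198e-14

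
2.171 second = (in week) 3.59e-06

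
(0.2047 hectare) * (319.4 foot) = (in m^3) 1.993e+05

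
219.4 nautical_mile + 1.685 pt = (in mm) 4.063e+08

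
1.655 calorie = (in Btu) 0.006563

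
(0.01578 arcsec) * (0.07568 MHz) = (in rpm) 0.05529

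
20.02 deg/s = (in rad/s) 0.3494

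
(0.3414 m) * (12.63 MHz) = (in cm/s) 4.312e+08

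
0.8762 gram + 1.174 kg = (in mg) 1.175e+06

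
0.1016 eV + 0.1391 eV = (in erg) 3.856e-13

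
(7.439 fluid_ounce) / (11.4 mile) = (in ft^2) 1.291e-07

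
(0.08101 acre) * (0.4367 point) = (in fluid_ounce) 1708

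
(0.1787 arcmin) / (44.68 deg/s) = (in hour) 1.852e-08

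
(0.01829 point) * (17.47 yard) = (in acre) 2.547e-08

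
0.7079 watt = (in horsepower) 0.0009493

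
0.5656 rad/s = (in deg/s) 32.41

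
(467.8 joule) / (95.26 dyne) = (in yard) 5.37e+05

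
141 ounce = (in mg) 3.997e+06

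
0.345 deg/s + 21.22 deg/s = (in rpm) 3.594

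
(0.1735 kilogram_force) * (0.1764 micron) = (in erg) 3.001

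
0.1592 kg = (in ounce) 5.616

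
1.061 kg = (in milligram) 1.061e+06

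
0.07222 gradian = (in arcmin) 3.9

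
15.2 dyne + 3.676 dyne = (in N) 0.0001888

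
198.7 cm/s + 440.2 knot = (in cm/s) 2.284e+04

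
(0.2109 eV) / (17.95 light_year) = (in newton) 1.99e-37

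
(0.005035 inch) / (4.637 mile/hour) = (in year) 1.956e-12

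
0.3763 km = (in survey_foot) 1235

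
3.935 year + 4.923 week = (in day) 1471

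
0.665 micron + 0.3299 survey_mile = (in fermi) 5.309e+17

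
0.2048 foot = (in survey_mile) 3.879e-05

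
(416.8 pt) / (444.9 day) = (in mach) 1.123e-11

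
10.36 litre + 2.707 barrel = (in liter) 440.7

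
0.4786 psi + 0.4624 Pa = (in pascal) 3300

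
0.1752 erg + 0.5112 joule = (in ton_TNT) 1.222e-10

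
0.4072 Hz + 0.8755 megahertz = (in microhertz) 8.755e+11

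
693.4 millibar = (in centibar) 69.34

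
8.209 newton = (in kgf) 0.8371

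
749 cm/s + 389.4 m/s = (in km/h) 1429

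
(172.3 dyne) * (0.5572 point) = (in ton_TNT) 8.095e-17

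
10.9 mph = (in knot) 9.472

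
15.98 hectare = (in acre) 39.49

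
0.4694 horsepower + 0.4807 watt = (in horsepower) 0.47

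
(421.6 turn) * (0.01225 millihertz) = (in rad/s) 0.03245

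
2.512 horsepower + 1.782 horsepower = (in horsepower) 4.294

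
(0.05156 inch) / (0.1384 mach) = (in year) 8.812e-13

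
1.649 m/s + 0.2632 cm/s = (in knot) 3.211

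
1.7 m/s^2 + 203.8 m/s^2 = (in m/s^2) 205.5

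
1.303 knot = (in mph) 1.499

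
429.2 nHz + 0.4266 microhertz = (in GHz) 8.558e-16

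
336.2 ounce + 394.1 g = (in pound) 21.88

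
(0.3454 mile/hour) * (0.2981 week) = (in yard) 3.044e+04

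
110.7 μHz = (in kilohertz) 1.107e-07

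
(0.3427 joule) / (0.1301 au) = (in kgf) 1.796e-12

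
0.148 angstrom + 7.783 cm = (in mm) 77.83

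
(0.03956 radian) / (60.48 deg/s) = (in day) 4.338e-07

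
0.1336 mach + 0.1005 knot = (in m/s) 45.54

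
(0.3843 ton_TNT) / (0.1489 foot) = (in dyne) 3.543e+15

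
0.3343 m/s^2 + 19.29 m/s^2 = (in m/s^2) 19.62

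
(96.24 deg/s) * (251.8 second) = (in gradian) 2.693e+04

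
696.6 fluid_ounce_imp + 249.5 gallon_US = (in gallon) 254.7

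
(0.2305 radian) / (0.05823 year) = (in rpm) 1.199e-06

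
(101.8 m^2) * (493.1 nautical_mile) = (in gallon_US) 2.456e+10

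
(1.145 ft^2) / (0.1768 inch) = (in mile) 0.01472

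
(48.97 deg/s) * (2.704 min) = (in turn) 22.07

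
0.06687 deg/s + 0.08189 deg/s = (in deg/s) 0.1488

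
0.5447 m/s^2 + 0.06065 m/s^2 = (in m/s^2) 0.6053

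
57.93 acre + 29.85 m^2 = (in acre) 57.94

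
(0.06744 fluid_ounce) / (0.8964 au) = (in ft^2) 1.601e-16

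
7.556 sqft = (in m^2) 0.702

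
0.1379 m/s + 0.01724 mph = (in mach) 0.0004276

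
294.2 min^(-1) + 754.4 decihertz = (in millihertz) 8.034e+04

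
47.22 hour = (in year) 0.00539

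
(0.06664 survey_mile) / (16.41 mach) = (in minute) 0.0003199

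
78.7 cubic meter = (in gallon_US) 2.079e+04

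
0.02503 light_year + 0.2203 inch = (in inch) 9.323e+15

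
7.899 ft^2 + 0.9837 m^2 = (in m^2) 1.718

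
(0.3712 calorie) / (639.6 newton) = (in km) 2.428e-06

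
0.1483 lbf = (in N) 0.6597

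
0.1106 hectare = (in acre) 0.2733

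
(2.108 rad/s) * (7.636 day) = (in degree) 7.968e+07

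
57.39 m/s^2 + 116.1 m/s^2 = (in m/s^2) 173.5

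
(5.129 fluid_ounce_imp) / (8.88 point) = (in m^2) 0.04652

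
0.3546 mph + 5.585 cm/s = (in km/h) 0.7717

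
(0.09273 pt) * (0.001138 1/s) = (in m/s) 3.723e-08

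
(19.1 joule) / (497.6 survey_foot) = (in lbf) 0.02831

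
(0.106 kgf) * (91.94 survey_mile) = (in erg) 1.538e+12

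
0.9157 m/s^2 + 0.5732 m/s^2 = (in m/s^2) 1.489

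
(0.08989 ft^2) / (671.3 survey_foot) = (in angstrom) 4.081e+05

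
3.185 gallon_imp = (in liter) 14.48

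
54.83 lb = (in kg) 24.87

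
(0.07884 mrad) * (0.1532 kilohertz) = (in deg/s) 0.692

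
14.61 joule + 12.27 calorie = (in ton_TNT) 1.576e-08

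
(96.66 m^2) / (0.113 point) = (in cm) 2.425e+08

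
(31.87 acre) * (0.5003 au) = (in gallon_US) 2.55e+18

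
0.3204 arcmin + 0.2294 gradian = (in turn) 0.0005883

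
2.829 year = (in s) 8.922e+07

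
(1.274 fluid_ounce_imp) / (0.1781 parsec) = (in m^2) 6.587e-21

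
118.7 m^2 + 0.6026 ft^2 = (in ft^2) 1278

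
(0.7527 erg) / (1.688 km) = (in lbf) 1.002e-11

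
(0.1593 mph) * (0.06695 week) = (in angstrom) 2.884e+13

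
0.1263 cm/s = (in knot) 0.002455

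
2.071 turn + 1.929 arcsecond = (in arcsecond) 2.684e+06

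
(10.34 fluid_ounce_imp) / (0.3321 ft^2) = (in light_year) 1.007e-18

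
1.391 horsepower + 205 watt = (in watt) 1242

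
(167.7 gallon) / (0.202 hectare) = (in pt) 0.8908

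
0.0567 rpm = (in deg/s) 0.3402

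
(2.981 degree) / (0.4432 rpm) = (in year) 3.555e-08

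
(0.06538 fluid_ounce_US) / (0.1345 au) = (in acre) 2.375e-20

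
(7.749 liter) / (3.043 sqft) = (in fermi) 2.741e+13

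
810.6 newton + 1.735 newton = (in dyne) 8.123e+07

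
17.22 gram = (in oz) 0.6074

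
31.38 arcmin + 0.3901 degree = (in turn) 0.002536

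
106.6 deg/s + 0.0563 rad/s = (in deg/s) 109.8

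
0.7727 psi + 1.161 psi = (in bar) 0.1333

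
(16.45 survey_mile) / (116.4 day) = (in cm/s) 0.2632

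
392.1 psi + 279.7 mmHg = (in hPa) 2.741e+04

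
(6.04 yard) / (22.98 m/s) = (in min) 0.004006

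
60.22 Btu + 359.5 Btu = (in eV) 2.764e+24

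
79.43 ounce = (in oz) 79.43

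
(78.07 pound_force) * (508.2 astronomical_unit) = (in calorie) 6.31e+15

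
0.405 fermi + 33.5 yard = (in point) 8.683e+04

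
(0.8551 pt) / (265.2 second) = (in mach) 3.341e-09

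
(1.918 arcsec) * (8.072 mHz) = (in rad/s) 7.506e-08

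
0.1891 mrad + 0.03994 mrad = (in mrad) 0.229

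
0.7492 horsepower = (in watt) 558.7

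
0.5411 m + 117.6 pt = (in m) 0.5826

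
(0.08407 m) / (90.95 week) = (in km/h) 5.502e-09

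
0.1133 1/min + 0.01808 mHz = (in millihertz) 1.906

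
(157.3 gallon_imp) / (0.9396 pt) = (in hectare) 0.2157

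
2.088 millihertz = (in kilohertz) 2.088e-06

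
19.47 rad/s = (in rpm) 185.9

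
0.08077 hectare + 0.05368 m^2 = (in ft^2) 8695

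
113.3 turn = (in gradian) 4.532e+04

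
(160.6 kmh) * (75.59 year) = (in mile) 6.608e+07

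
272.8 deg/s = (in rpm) 45.47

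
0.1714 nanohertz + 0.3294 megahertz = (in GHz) 0.0003294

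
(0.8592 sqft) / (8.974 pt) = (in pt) 7.147e+04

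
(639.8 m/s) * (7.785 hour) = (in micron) 1.793e+13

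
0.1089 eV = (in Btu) 1.654e-23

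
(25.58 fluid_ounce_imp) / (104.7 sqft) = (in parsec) 2.422e-21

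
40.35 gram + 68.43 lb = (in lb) 68.52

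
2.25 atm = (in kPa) 228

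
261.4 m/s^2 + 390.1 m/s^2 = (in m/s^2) 651.5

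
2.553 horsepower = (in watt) 1904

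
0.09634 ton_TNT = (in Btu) 3.821e+05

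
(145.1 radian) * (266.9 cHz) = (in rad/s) 387.3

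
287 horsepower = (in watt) 2.14e+05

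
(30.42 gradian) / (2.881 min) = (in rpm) 0.0264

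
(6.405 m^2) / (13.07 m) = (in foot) 1.608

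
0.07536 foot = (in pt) 65.11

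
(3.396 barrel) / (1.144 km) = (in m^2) 0.000472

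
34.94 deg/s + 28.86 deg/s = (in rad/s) 1.114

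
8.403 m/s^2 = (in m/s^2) 8.403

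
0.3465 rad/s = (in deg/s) 19.85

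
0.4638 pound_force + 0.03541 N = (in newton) 2.098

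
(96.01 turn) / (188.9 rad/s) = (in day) 3.696e-05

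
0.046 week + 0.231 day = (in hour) 13.27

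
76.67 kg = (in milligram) 7.667e+07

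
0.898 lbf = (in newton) 3.995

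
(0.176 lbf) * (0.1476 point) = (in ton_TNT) 9.743e-15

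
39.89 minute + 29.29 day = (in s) 2.533e+06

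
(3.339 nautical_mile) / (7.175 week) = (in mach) 4.185e-06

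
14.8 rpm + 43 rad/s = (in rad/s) 44.55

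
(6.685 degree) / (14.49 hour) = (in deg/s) 0.0001282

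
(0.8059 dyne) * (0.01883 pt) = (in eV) 3.341e+08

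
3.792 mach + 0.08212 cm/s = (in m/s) 1291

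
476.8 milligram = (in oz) 0.01682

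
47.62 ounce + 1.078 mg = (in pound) 2.976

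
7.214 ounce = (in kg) 0.2045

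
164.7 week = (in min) 1.66e+06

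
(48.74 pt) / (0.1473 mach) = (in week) 5.668e-10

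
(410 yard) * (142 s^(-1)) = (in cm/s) 5.324e+06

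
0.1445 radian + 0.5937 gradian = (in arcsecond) 3.173e+04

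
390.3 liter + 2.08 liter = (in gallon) 103.7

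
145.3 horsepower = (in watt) 1.084e+05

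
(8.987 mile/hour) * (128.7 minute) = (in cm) 3.102e+06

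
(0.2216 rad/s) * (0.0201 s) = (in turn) 0.0007089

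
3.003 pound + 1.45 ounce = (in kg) 1.403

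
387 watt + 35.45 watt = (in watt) 422.4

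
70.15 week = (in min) 7.071e+05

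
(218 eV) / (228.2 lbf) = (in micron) 3.441e-14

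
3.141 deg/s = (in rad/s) 0.05482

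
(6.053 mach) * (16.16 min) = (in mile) 1242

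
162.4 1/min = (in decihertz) 27.07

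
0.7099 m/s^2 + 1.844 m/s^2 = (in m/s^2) 2.554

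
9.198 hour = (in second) 3.311e+04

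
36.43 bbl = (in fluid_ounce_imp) 2.038e+05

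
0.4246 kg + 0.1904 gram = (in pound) 0.9365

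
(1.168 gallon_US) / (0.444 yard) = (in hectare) 1.089e-06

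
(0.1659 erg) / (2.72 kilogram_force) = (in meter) 6.22e-10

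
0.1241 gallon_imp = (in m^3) 0.0005642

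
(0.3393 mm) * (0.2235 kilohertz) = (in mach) 0.0002227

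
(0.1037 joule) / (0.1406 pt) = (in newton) 2091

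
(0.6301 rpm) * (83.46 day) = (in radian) 4.758e+05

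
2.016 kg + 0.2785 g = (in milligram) 2.016e+06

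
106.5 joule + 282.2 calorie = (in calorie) 307.7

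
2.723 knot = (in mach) 0.004114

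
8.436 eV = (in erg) 1.352e-11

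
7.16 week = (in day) 50.12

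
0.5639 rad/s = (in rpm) 5.385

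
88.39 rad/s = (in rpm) 844.1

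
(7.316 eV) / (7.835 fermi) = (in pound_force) 3.363e-05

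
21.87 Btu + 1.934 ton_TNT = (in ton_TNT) 1.934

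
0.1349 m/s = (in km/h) 0.4856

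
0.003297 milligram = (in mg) 0.003297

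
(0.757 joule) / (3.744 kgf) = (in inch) 0.8117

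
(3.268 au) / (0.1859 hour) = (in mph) 1.634e+09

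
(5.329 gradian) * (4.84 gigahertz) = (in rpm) 3.869e+09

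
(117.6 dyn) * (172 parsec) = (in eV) 3.896e+34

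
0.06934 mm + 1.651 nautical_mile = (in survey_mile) 1.9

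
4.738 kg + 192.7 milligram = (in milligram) 4.738e+06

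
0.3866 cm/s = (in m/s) 0.003866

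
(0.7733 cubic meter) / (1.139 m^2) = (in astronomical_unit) 4.538e-12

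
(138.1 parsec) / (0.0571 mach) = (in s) 2.192e+17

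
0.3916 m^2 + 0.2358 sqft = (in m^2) 0.4135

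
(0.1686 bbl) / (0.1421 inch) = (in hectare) 0.0007427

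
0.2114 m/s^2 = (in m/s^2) 0.2114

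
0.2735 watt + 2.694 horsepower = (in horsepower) 2.694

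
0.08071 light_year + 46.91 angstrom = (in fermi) 7.636e+29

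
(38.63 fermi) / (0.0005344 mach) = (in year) 6.732e-21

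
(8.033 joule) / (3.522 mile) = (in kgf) 0.0001445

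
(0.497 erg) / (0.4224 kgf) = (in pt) 3.401e-05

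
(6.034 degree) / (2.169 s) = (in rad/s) 0.04855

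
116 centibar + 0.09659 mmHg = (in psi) 16.83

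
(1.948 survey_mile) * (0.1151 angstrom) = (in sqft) 3.884e-07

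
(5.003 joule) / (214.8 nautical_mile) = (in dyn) 1.258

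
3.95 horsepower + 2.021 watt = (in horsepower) 3.953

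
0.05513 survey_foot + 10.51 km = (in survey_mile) 6.531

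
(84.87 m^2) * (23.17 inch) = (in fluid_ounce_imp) 1.758e+06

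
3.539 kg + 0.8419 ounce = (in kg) 3.563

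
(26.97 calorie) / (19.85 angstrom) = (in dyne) 5.685e+15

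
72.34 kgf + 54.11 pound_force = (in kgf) 96.88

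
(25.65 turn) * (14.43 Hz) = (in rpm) 2.221e+04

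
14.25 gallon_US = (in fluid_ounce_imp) 1898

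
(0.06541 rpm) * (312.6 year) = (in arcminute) 2.321e+11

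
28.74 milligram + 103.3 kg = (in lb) 227.7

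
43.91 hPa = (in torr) 32.94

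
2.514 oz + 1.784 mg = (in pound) 0.1571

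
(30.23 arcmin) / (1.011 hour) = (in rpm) 2.307e-05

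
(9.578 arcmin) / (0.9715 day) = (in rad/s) 3.319e-08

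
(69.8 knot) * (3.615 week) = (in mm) 7.851e+10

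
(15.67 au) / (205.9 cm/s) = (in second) 1.139e+12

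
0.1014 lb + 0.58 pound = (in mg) 3.091e+05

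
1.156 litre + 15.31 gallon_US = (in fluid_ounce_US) 1999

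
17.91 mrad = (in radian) 0.01791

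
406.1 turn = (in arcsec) 5.263e+08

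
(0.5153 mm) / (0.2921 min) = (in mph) 6.577e-05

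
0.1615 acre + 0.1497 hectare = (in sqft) 2.315e+04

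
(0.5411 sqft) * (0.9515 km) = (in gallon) 1.264e+04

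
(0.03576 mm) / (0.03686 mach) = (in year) 9.035e-14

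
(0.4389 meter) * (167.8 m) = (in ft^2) 792.7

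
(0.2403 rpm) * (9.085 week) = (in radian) 1.383e+05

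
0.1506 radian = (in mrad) 150.6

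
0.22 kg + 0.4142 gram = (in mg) 2.204e+05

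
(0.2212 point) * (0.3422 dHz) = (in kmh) 9.613e-06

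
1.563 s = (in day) 1.809e-05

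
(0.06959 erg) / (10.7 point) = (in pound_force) 4.145e-07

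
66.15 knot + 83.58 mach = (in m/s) 2.849e+04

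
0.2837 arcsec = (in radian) 1.375e-06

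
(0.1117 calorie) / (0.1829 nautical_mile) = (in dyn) 138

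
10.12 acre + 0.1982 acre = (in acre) 10.32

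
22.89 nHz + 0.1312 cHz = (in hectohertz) 1.312e-05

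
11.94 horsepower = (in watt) 8904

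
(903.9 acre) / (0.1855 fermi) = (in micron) 1.972e+28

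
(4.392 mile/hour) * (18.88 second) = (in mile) 0.02303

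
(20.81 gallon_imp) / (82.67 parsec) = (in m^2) 3.709e-20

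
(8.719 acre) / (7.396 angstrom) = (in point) 1.352e+17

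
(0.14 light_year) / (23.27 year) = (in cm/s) 1.805e+08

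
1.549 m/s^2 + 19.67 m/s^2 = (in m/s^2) 21.22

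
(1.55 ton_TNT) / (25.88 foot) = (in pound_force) 1.848e+08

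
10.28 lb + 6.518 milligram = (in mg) 4.663e+06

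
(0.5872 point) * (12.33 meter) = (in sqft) 0.02749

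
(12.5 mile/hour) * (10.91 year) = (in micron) 1.923e+15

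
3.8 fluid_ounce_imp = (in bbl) 0.0006791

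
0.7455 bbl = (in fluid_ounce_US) 4008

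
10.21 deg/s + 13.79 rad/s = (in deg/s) 800.3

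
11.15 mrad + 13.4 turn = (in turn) 13.4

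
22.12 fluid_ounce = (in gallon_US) 0.1728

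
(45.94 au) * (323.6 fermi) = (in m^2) 2.224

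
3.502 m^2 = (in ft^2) 37.7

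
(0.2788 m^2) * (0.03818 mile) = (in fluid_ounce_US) 5.793e+05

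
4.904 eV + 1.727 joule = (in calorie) 0.4128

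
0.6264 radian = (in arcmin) 2153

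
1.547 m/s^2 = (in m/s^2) 1.547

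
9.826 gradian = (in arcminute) 530.6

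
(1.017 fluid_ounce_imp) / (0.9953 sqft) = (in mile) 1.942e-07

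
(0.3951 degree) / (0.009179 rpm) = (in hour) 0.001993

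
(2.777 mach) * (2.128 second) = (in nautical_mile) 1.086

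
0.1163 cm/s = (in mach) 3.416e-06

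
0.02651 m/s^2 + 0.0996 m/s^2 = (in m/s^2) 0.1261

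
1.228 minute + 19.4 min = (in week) 0.002046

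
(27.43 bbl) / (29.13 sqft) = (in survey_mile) 0.001001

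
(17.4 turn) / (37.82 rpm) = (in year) 8.753e-07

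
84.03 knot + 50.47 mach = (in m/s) 1.723e+04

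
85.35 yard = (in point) 2.212e+05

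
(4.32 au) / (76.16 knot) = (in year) 523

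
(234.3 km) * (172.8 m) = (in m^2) 4.049e+07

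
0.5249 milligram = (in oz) 1.852e-05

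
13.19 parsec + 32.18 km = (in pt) 1.154e+21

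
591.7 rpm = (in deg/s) 3550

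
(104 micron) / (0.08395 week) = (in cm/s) 2.048e-07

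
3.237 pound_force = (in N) 14.4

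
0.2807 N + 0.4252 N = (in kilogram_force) 0.07198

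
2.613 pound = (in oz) 41.81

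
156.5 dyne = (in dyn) 156.5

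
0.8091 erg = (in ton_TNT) 1.934e-17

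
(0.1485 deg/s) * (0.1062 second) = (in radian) 0.0002753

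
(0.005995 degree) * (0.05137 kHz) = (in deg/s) 0.308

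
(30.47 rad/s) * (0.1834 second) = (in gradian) 355.8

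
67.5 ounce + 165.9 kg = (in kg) 167.8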